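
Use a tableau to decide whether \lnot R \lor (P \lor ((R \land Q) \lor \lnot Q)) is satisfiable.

Initial set: {(\lnot R \lor (P \lor ((R \land Q) \lor \lnot Q)))}.
(\lnot R \lor (P \lor ((R \land Q) \lor \lnot Q))): β-rule — branch into \lnot R  //  (P \lor ((R \land Q) \lor \lnot Q)).
  branch 1 (add \lnot R):
    ○ open, literals {R=false}.
  branch 2 (add (P \lor ((R \land Q) \lor \lnot Q))):
    (P \lor ((R \land Q) \lor \lnot Q)): β-rule — branch into P  //  ((R \land Q) \lor \lnot Q).
      branch 2.1 (add P):
        ○ open, literals {P=true}.
      branch 2.2 (add ((R \land Q) \lor \lnot Q)):
        ((R \land Q) \lor \lnot Q): β-rule — branch into (R \land Q)  //  \lnot Q.
          branch 2.2.1 (add (R \land Q)):
            (R \land Q): α-rule — add R, Q.
            ○ open, literals {Q=true, R=true}.
          branch 2.2.2 (add \lnot Q):
            ○ open, literals {Q=false}.
0 branches closed, 4 open.
An open branch gives a satisfying assignment: R=false.

Satisfiable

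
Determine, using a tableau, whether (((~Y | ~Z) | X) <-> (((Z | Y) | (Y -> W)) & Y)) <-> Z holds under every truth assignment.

Not valid

Assume the negation and expand:
Initial set: {~((((~Y | ~Z) | X) <-> (((Z | Y) | (Y -> W)) & Y)) <-> Z)}.
~((((~Y | ~Z) | X) <-> (((Z | Y) | (Y -> W)) & Y)) <-> Z): β-rule — branch into (((~Y | ~Z) | X) <-> (((Z | Y) | (Y -> W)) & Y)), ~Z  //  ~(((~Y | ~Z) | X) <-> (((Z | Y) | (Y -> W)) & Y)), Z.
  branch 1 (add (((~Y | ~Z) | X) <-> (((Z | Y) | (Y -> W)) & Y)), ~Z):
    (((~Y | ~Z) | X) <-> (((Z | Y) | (Y -> W)) & Y)): β-rule — branch into ((~Y | ~Z) | X), (((Z | Y) | (Y -> W)) & Y)  //  ~((~Y | ~Z) | X), ~(((Z | Y) | (Y -> W)) & Y).
      branch 1.1 (add ((~Y | ~Z) | X), (((Z | Y) | (Y -> W)) & Y)):
        (((Z | Y) | (Y -> W)) & Y): α-rule — add ((Z | Y) | (Y -> W)), Y.
        ((~Y | ~Z) | X): β-rule — branch into (~Y | ~Z)  //  X.
          branch 1.1.1 (add (~Y | ~Z)):
            ((Z | Y) | (Y -> W)): β-rule — branch into (Z | Y)  //  (Y -> W).
              branch 1.1.1.1 (add (Z | Y)):
                (~Y | ~Z): β-rule — branch into ~Y  //  ~Z.
                  branch 1.1.1.1.1 (add ~Y):
                    × closes — contains both Y and ~Y.
                  branch 1.1.1.1.2 (add ~Z):
                    (Z | Y): β-rule — branch into Z  //  Y.
                      branch 1.1.1.1.2.1 (add Z):
                        × closes — contains both Z and ~Z.
                      branch 1.1.1.1.2.2 (add Y):
                        ○ open, literals {Y=1, Z=0}.
              branch 1.1.1.2 (add (Y -> W)):
                (~Y | ~Z): β-rule — branch into ~Y  //  ~Z.
                  branch 1.1.1.2.1 (add ~Y):
                    × closes — contains both Y and ~Y.
                  branch 1.1.1.2.2 (add ~Z):
                    (Y -> W): β-rule — branch into ~Y  //  W.
                      branch 1.1.1.2.2.1 (add ~Y):
                        × closes — contains both Y and ~Y.
                      branch 1.1.1.2.2.2 (add W):
                        ○ open, literals {W=1, Y=1, Z=0}.
          branch 1.1.2 (add X):
            ((Z | Y) | (Y -> W)): β-rule — branch into (Z | Y)  //  (Y -> W).
              branch 1.1.2.1 (add (Z | Y)):
                (Z | Y): β-rule — branch into Z  //  Y.
                  branch 1.1.2.1.1 (add Z):
                    × closes — contains both Z and ~Z.
                  branch 1.1.2.1.2 (add Y):
                    ○ open, literals {X=1, Y=1, Z=0}.
              branch 1.1.2.2 (add (Y -> W)):
                (Y -> W): β-rule — branch into ~Y  //  W.
                  branch 1.1.2.2.1 (add ~Y):
                    × closes — contains both Y and ~Y.
                  branch 1.1.2.2.2 (add W):
                    ○ open, literals {W=1, X=1, Y=1, Z=0}.
      branch 1.2 (add ~((~Y | ~Z) | X), ~(((Z | Y) | (Y -> W)) & Y)):
        ~((~Y | ~Z) | X): α-rule — add ~(~Y | ~Z), ~X.
        ~(~Y | ~Z): α-rule — add ~~Y, ~~Z.
        × closes — contains both Z and ~Z.
  branch 2 (add ~(((~Y | ~Z) | X) <-> (((Z | Y) | (Y -> W)) & Y)), Z):
    ~(((~Y | ~Z) | X) <-> (((Z | Y) | (Y -> W)) & Y)): β-rule — branch into ((~Y | ~Z) | X), ~(((Z | Y) | (Y -> W)) & Y)  //  ~((~Y | ~Z) | X), (((Z | Y) | (Y -> W)) & Y).
      branch 2.1 (add ((~Y | ~Z) | X), ~(((Z | Y) | (Y -> W)) & Y)):
        ((~Y | ~Z) | X): β-rule — branch into (~Y | ~Z)  //  X.
          branch 2.1.1 (add (~Y | ~Z)):
            ~(((Z | Y) | (Y -> W)) & Y): β-rule — branch into ~((Z | Y) | (Y -> W))  //  ~Y.
              branch 2.1.1.1 (add ~((Z | Y) | (Y -> W))):
                ~((Z | Y) | (Y -> W)): α-rule — add ~(Z | Y), ~(Y -> W).
                ~(Z | Y): α-rule — add ~Z, ~Y.
                × closes — contains both Z and ~Z.
              branch 2.1.1.2 (add ~Y):
                (~Y | ~Z): β-rule — branch into ~Y  //  ~Z.
                  branch 2.1.1.2.1 (add ~Y):
                    ○ open, literals {Y=0, Z=1}.
                  branch 2.1.1.2.2 (add ~Z):
                    × closes — contains both Z and ~Z.
          branch 2.1.2 (add X):
            ~(((Z | Y) | (Y -> W)) & Y): β-rule — branch into ~((Z | Y) | (Y -> W))  //  ~Y.
              branch 2.1.2.1 (add ~((Z | Y) | (Y -> W))):
                ~((Z | Y) | (Y -> W)): α-rule — add ~(Z | Y), ~(Y -> W).
                ~(Z | Y): α-rule — add ~Z, ~Y.
                × closes — contains both Z and ~Z.
              branch 2.1.2.2 (add ~Y):
                ○ open, literals {X=1, Y=0, Z=1}.
      branch 2.2 (add ~((~Y | ~Z) | X), (((Z | Y) | (Y -> W)) & Y)):
        ~((~Y | ~Z) | X): α-rule — add ~(~Y | ~Z), ~X.
        (((Z | Y) | (Y -> W)) & Y): α-rule — add ((Z | Y) | (Y -> W)), Y.
        ~(~Y | ~Z): α-rule — add ~~Y, ~~Z.
        ((Z | Y) | (Y -> W)): β-rule — branch into (Z | Y)  //  (Y -> W).
          branch 2.2.1 (add (Z | Y)):
            (Z | Y): β-rule — branch into Z  //  Y.
              branch 2.2.1.1 (add Z):
                ○ open, literals {X=0, Y=1, Z=1}.
              branch 2.2.1.2 (add Y):
                ○ open, literals {X=0, Y=1, Z=1}.
          branch 2.2.2 (add (Y -> W)):
            (Y -> W): β-rule — branch into ~Y  //  W.
              branch 2.2.2.1 (add ~Y):
                × closes — contains both Y and ~Y.
              branch 2.2.2.2 (add W):
                ○ open, literals {W=1, X=0, Y=1, Z=1}.
11 branches closed, 9 open.
An open branch gives a countermodel: Y=1, Z=0 (unmentioned atoms arbitrary); under it the original formula is false.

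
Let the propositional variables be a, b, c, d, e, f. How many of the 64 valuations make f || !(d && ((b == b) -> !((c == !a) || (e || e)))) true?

60

Initial set: {(f || !(d && ((b == b) -> !((c == !a) || (e || e)))))}.
(f || !(d && ((b == b) -> !((c == !a) || (e || e))))): β-rule — branch into f  //  !(d && ((b == b) -> !((c == !a) || (e || e)))).
  branch 1 (add f):
    ○ open, literals {f=T}.
  branch 2 (add !(d && ((b == b) -> !((c == !a) || (e || e))))):
    !(d && ((b == b) -> !((c == !a) || (e || e)))): β-rule — branch into !d  //  !((b == b) -> !((c == !a) || (e || e))).
      branch 2.1 (add !d):
        ○ open, literals {d=F}.
      branch 2.2 (add !((b == b) -> !((c == !a) || (e || e)))):
        !((b == b) -> !((c == !a) || (e || e))): α-rule — add (b == b), !!((c == !a) || (e || e)).
        (b == b): β-rule — branch into b, b  //  !b, !b.
          branch 2.2.1 (add b, b):
            !!((c == !a) || (e || e)): β-rule — branch into (c == !a)  //  (e || e).
              branch 2.2.1.1 (add (c == !a)):
                (c == !a): β-rule — branch into c, !a  //  !c, !!a.
                  branch 2.2.1.1.1 (add c, !a):
                    ○ open, literals {a=F, b=T, c=T}.
                  branch 2.2.1.1.2 (add !c, !!a):
                    ○ open, literals {a=T, b=T, c=F}.
              branch 2.2.1.2 (add (e || e)):
                (e || e): β-rule — branch into e  //  e.
                  branch 2.2.1.2.1 (add e):
                    ○ open, literals {b=T, e=T}.
                  branch 2.2.1.2.2 (add e):
                    ○ open, literals {b=T, e=T}.
          branch 2.2.2 (add !b, !b):
            !!((c == !a) || (e || e)): β-rule — branch into (c == !a)  //  (e || e).
              branch 2.2.2.1 (add (c == !a)):
                (c == !a): β-rule — branch into c, !a  //  !c, !!a.
                  branch 2.2.2.1.1 (add c, !a):
                    ○ open, literals {a=F, b=F, c=T}.
                  branch 2.2.2.1.2 (add !c, !!a):
                    ○ open, literals {a=T, b=F, c=F}.
              branch 2.2.2.2 (add (e || e)):
                (e || e): β-rule — branch into e  //  e.
                  branch 2.2.2.2.1 (add e):
                    ○ open, literals {b=F, e=T}.
                  branch 2.2.2.2.2 (add e):
                    ○ open, literals {b=F, e=T}.
0 branches closed, 10 open.
Each open branch fixes some atoms; the unmentioned ones are free. Counting distinct full assignments: branch {f=T} (a, b, c, d, e) contributes 32 new; branch {d=F} (a, b, c, e, f) contributes 16 new; branch {a=F, b=T, c=T} (d, e, f) contributes 2 new; branch {a=T, b=T, c=F} (d, e, f) contributes 2 new; branch {b=T, e=T} (a, c, d, f) contributes 2 new; branch {b=T, e=T} (a, c, d, f) contributes 0 new; branch {a=F, b=F, c=T} (d, e, f) contributes 2 new; branch {a=T, b=F, c=F} (d, e, f) contributes 2 new; branch {b=F, e=T} (a, c, d, f) contributes 2 new; branch {b=F, e=T} (a, c, d, f) contributes 0 new. Total: 60.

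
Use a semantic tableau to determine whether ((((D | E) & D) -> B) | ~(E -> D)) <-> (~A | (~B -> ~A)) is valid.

Assume the negation and expand:
Initial set: {F (((((D | E) & D) -> B) | ~(E -> D)) <-> (~A | (~B -> ~A)))}.
F (((((D | E) & D) -> B) | ~(E -> D)) <-> (~A | (~B -> ~A))): β-rule — branch into T ((((D | E) & D) -> B) | ~(E -> D)), F (~A | (~B -> ~A))  //  F ((((D | E) & D) -> B) | ~(E -> D)), T (~A | (~B -> ~A)).
  branch 1 (add T ((((D | E) & D) -> B) | ~(E -> D)), F (~A | (~B -> ~A))):
    F (~A | (~B -> ~A)): α-rule — add F ~A, F (~B -> ~A).
    F (~B -> ~A): α-rule — add T ~B, F ~A.
    T ((((D | E) & D) -> B) | ~(E -> D)): β-rule — branch into T (((D | E) & D) -> B)  //  T ~(E -> D).
      branch 1.1 (add T (((D | E) & D) -> B)):
        T (((D | E) & D) -> B): β-rule — branch into F ((D | E) & D)  //  T B.
          branch 1.1.1 (add F ((D | E) & D)):
            F ((D | E) & D): β-rule — branch into F (D | E)  //  F D.
              branch 1.1.1.1 (add F (D | E)):
                F (D | E): α-rule — add F D, F E.
                ○ open, literals {A=T, B=F, D=F, E=F}.
              branch 1.1.1.2 (add F D):
                ○ open, literals {A=T, B=F, D=F}.
          branch 1.1.2 (add T B):
            × closes — contains both B and ~B.
      branch 1.2 (add T ~(E -> D)):
        T ~(E -> D): α-rule — add T E, F D.
        ○ open, literals {A=T, B=F, D=F, E=T}.
  branch 2 (add F ((((D | E) & D) -> B) | ~(E -> D)), T (~A | (~B -> ~A))):
    F ((((D | E) & D) -> B) | ~(E -> D)): α-rule — add F (((D | E) & D) -> B), F ~(E -> D).
    F (((D | E) & D) -> B): α-rule — add T ((D | E) & D), F B.
    T ((D | E) & D): α-rule — add T (D | E), T D.
    T (~A | (~B -> ~A)): β-rule — branch into T ~A  //  T (~B -> ~A).
      branch 2.1 (add T ~A):
        F ~(E -> D): β-rule — branch into F E  //  T D.
          branch 2.1.1 (add F E):
            T (D | E): β-rule — branch into T D  //  T E.
              branch 2.1.1.1 (add T D):
                ○ open, literals {A=F, B=F, D=T, E=F}.
              branch 2.1.1.2 (add T E):
                × closes — contains both E and ~E.
          branch 2.1.2 (add T D):
            T (D | E): β-rule — branch into T D  //  T E.
              branch 2.1.2.1 (add T D):
                ○ open, literals {A=F, B=F, D=T}.
              branch 2.1.2.2 (add T E):
                ○ open, literals {A=F, B=F, D=T, E=T}.
      branch 2.2 (add T (~B -> ~A)):
        F ~(E -> D): β-rule — branch into F E  //  T D.
          branch 2.2.1 (add F E):
            T (D | E): β-rule — branch into T D  //  T E.
              branch 2.2.1.1 (add T D):
                T (~B -> ~A): β-rule — branch into F ~B  //  T ~A.
                  branch 2.2.1.1.1 (add F ~B):
                    × closes — contains both B and ~B.
                  branch 2.2.1.1.2 (add T ~A):
                    ○ open, literals {A=F, B=F, D=T, E=F}.
              branch 2.2.1.2 (add T E):
                × closes — contains both E and ~E.
          branch 2.2.2 (add T D):
            T (D | E): β-rule — branch into T D  //  T E.
              branch 2.2.2.1 (add T D):
                T (~B -> ~A): β-rule — branch into F ~B  //  T ~A.
                  branch 2.2.2.1.1 (add F ~B):
                    × closes — contains both B and ~B.
                  branch 2.2.2.1.2 (add T ~A):
                    ○ open, literals {A=F, B=F, D=T}.
              branch 2.2.2.2 (add T E):
                T (~B -> ~A): β-rule — branch into F ~B  //  T ~A.
                  branch 2.2.2.2.1 (add F ~B):
                    × closes — contains both B and ~B.
                  branch 2.2.2.2.2 (add T ~A):
                    ○ open, literals {A=F, B=F, D=T, E=T}.
6 branches closed, 9 open.
An open branch gives a countermodel: A=T, B=F, D=F, E=F (unmentioned atoms arbitrary); under it the original formula is false.

Not valid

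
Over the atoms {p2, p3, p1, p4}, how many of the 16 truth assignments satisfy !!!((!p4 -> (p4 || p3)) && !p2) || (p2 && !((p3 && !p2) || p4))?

10

Initial set: {(!!!((!p4 -> (p4 || p3)) && !p2) || (p2 && !((p3 && !p2) || p4)))}.
(!!!((!p4 -> (p4 || p3)) && !p2) || (p2 && !((p3 && !p2) || p4))): β-rule — branch into !!!((!p4 -> (p4 || p3)) && !p2)  //  (p2 && !((p3 && !p2) || p4)).
  branch 1 (add !!!((!p4 -> (p4 || p3)) && !p2)):
    !!!((!p4 -> (p4 || p3)) && !p2): drop double negation, giving !((!p4 -> (p4 || p3)) && !p2).
    !((!p4 -> (p4 || p3)) && !p2): β-rule — branch into !(!p4 -> (p4 || p3))  //  !!p2.
      branch 1.1 (add !(!p4 -> (p4 || p3))):
        !(!p4 -> (p4 || p3)): α-rule — add !p4, !(p4 || p3).
        !(p4 || p3): α-rule — add !p4, !p3.
        ○ open, literals {p3=F, p4=F}.
      branch 1.2 (add !!p2):
        ○ open, literals {p2=T}.
  branch 2 (add (p2 && !((p3 && !p2) || p4))):
    (p2 && !((p3 && !p2) || p4)): α-rule — add p2, !((p3 && !p2) || p4).
    !((p3 && !p2) || p4): α-rule — add !(p3 && !p2), !p4.
    !(p3 && !p2): β-rule — branch into !p3  //  !!p2.
      branch 2.1 (add !p3):
        ○ open, literals {p2=T, p3=F, p4=F}.
      branch 2.2 (add !!p2):
        ○ open, literals {p2=T, p4=F}.
0 branches closed, 4 open.
Each open branch fixes some atoms; the unmentioned ones are free. Counting distinct full assignments: branch {p3=F, p4=F} (p2, p1) contributes 4 new; branch {p2=T} (p3, p1, p4) contributes 6 new; branch {p2=T, p3=F, p4=F} (p1) contributes 0 new; branch {p2=T, p4=F} (p3, p1) contributes 0 new. Total: 10.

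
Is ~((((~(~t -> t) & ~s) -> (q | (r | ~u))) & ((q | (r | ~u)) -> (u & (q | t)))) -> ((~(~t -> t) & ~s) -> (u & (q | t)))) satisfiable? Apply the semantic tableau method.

Initial set: {~((((~(~t -> t) & ~s) -> (q | (r | ~u))) & ((q | (r | ~u)) -> (u & (q | t)))) -> ((~(~t -> t) & ~s) -> (u & (q | t))))}.
~((((~(~t -> t) & ~s) -> (q | (r | ~u))) & ((q | (r | ~u)) -> (u & (q | t)))) -> ((~(~t -> t) & ~s) -> (u & (q | t)))): α-rule — add (((~(~t -> t) & ~s) -> (q | (r | ~u))) & ((q | (r | ~u)) -> (u & (q | t)))), ~((~(~t -> t) & ~s) -> (u & (q | t))).
(((~(~t -> t) & ~s) -> (q | (r | ~u))) & ((q | (r | ~u)) -> (u & (q | t)))): α-rule — add ((~(~t -> t) & ~s) -> (q | (r | ~u))), ((q | (r | ~u)) -> (u & (q | t))).
~((~(~t -> t) & ~s) -> (u & (q | t))): α-rule — add (~(~t -> t) & ~s), ~(u & (q | t)).
(~(~t -> t) & ~s): α-rule — add ~(~t -> t), ~s.
~(~t -> t): α-rule — add ~t, ~t.
((~(~t -> t) & ~s) -> (q | (r | ~u))): β-rule — branch into ~(~(~t -> t) & ~s)  //  (q | (r | ~u)).
  branch 1 (add ~(~(~t -> t) & ~s)):
    ((q | (r | ~u)) -> (u & (q | t))): β-rule — branch into ~(q | (r | ~u))  //  (u & (q | t)).
      branch 1.1 (add ~(q | (r | ~u))):
        ~(q | (r | ~u)): α-rule — add ~q, ~(r | ~u).
        ~(r | ~u): α-rule — add ~r, ~~u.
        ~(u & (q | t)): β-rule — branch into ~u  //  ~(q | t).
          branch 1.1.1 (add ~u):
            × closes — contains both u and ~u.
          branch 1.1.2 (add ~(q | t)):
            ~(q | t): α-rule — add ~q, ~t.
            ~(~(~t -> t) & ~s): β-rule — branch into ~~(~t -> t)  //  ~~s.
              branch 1.1.2.1 (add ~~(~t -> t)):
                ~~(~t -> t): β-rule — branch into ~~t  //  t.
                  branch 1.1.2.1.1 (add ~~t):
                    × closes — contains both t and ~t.
                  branch 1.1.2.1.2 (add t):
                    × closes — contains both t and ~t.
              branch 1.1.2.2 (add ~~s):
                × closes — contains both s and ~s.
      branch 1.2 (add (u & (q | t))):
        (u & (q | t)): α-rule — add u, (q | t).
        ~(u & (q | t)): β-rule — branch into ~u  //  ~(q | t).
          branch 1.2.1 (add ~u):
            × closes — contains both u and ~u.
          branch 1.2.2 (add ~(q | t)):
            ~(q | t): α-rule — add ~q, ~t.
            ~(~(~t -> t) & ~s): β-rule — branch into ~~(~t -> t)  //  ~~s.
              branch 1.2.2.1 (add ~~(~t -> t)):
                (q | t): β-rule — branch into q  //  t.
                  branch 1.2.2.1.1 (add q):
                    × closes — contains both q and ~q.
                  branch 1.2.2.1.2 (add t):
                    × closes — contains both t and ~t.
              branch 1.2.2.2 (add ~~s):
                × closes — contains both s and ~s.
  branch 2 (add (q | (r | ~u))):
    ((q | (r | ~u)) -> (u & (q | t))): β-rule — branch into ~(q | (r | ~u))  //  (u & (q | t)).
      branch 2.1 (add ~(q | (r | ~u))):
        ~(q | (r | ~u)): α-rule — add ~q, ~(r | ~u).
        ~(r | ~u): α-rule — add ~r, ~~u.
        ~(u & (q | t)): β-rule — branch into ~u  //  ~(q | t).
          branch 2.1.1 (add ~u):
            × closes — contains both u and ~u.
          branch 2.1.2 (add ~(q | t)):
            ~(q | t): α-rule — add ~q, ~t.
            (q | (r | ~u)): β-rule — branch into q  //  (r | ~u).
              branch 2.1.2.1 (add q):
                × closes — contains both q and ~q.
              branch 2.1.2.2 (add (r | ~u)):
                (r | ~u): β-rule — branch into r  //  ~u.
                  branch 2.1.2.2.1 (add r):
                    × closes — contains both r and ~r.
                  branch 2.1.2.2.2 (add ~u):
                    × closes — contains both u and ~u.
      branch 2.2 (add (u & (q | t))):
        (u & (q | t)): α-rule — add u, (q | t).
        ~(u & (q | t)): β-rule — branch into ~u  //  ~(q | t).
          branch 2.2.1 (add ~u):
            × closes — contains both u and ~u.
          branch 2.2.2 (add ~(q | t)):
            ~(q | t): α-rule — add ~q, ~t.
            (q | (r | ~u)): β-rule — branch into q  //  (r | ~u).
              branch 2.2.2.1 (add q):
                × closes — contains both q and ~q.
              branch 2.2.2.2 (add (r | ~u)):
                (q | t): β-rule — branch into q  //  t.
                  branch 2.2.2.2.1 (add q):
                    × closes — contains both q and ~q.
                  branch 2.2.2.2.2 (add t):
                    × closes — contains both t and ~t.
All 16 branches close.
Every branch closed; the formula is unsatisfiable.

Unsatisfiable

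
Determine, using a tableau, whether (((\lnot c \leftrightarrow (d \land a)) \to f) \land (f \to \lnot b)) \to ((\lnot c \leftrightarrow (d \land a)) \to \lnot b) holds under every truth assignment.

Assume the negation and expand:
Initial set: {\lnot ((((\lnot c \leftrightarrow (d \land a)) \to f) \land (f \to \lnot b)) \to ((\lnot c \leftrightarrow (d \land a)) \to \lnot b))}.
\lnot ((((\lnot c \leftrightarrow (d \land a)) \to f) \land (f \to \lnot b)) \to ((\lnot c \leftrightarrow (d \land a)) \to \lnot b)): α-rule — add (((\lnot c \leftrightarrow (d \land a)) \to f) \land (f \to \lnot b)), \lnot ((\lnot c \leftrightarrow (d \land a)) \to \lnot b).
(((\lnot c \leftrightarrow (d \land a)) \to f) \land (f \to \lnot b)): α-rule — add ((\lnot c \leftrightarrow (d \land a)) \to f), (f \to \lnot b).
\lnot ((\lnot c \leftrightarrow (d \land a)) \to \lnot b): α-rule — add (\lnot c \leftrightarrow (d \land a)), \lnot \lnot b.
((\lnot c \leftrightarrow (d \land a)) \to f): β-rule — branch into \lnot (\lnot c \leftrightarrow (d \land a))  //  f.
  branch 1 (add \lnot (\lnot c \leftrightarrow (d \land a))):
    (f \to \lnot b): β-rule — branch into \lnot f  //  \lnot b.
      branch 1.1 (add \lnot f):
        (\lnot c \leftrightarrow (d \land a)): β-rule — branch into \lnot c, (d \land a)  //  \lnot \lnot c, \lnot (d \land a).
          branch 1.1.1 (add \lnot c, (d \land a)):
            (d \land a): α-rule — add d, a.
            \lnot (\lnot c \leftrightarrow (d \land a)): β-rule — branch into \lnot c, \lnot (d \land a)  //  \lnot \lnot c, (d \land a).
              branch 1.1.1.1 (add \lnot c, \lnot (d \land a)):
                \lnot (d \land a): β-rule — branch into \lnot d  //  \lnot a.
                  branch 1.1.1.1.1 (add \lnot d):
                    × closes — contains both d and \lnot d.
                  branch 1.1.1.1.2 (add \lnot a):
                    × closes — contains both a and \lnot a.
              branch 1.1.1.2 (add \lnot \lnot c, (d \land a)):
                × closes — contains both c and \lnot c.
          branch 1.1.2 (add \lnot \lnot c, \lnot (d \land a)):
            \lnot (\lnot c \leftrightarrow (d \land a)): β-rule — branch into \lnot c, \lnot (d \land a)  //  \lnot \lnot c, (d \land a).
              branch 1.1.2.1 (add \lnot c, \lnot (d \land a)):
                × closes — contains both c and \lnot c.
              branch 1.1.2.2 (add \lnot \lnot c, (d \land a)):
                (d \land a): α-rule — add d, a.
                \lnot (d \land a): β-rule — branch into \lnot d  //  \lnot a.
                  branch 1.1.2.2.1 (add \lnot d):
                    × closes — contains both d and \lnot d.
                  branch 1.1.2.2.2 (add \lnot a):
                    × closes — contains both a and \lnot a.
      branch 1.2 (add \lnot b):
        × closes — contains both b and \lnot b.
  branch 2 (add f):
    (f \to \lnot b): β-rule — branch into \lnot f  //  \lnot b.
      branch 2.1 (add \lnot f):
        × closes — contains both f and \lnot f.
      branch 2.2 (add \lnot b):
        × closes — contains both b and \lnot b.
All 9 branches close.
Every branch closed, so the negation is unsatisfiable and the formula is valid.

Valid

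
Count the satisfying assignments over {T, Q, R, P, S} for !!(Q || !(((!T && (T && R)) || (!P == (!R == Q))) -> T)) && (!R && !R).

Initial set: {(!!(Q || !(((!T && (T && R)) || (!P == (!R == Q))) -> T)) && (!R && !R))}.
(!!(Q || !(((!T && (T && R)) || (!P == (!R == Q))) -> T)) && (!R && !R)): α-rule — add !!(Q || !(((!T && (T && R)) || (!P == (!R == Q))) -> T)), (!R && !R).
!!(Q || !(((!T && (T && R)) || (!P == (!R == Q))) -> T)): drop double negation, giving (Q || !(((!T && (T && R)) || (!P == (!R == Q))) -> T)).
(!R && !R): α-rule — add !R, !R.
(Q || !(((!T && (T && R)) || (!P == (!R == Q))) -> T)): β-rule — branch into Q  //  !(((!T && (T && R)) || (!P == (!R == Q))) -> T).
  branch 1 (add Q):
    ○ open, literals {Q=true, R=false}.
  branch 2 (add !(((!T && (T && R)) || (!P == (!R == Q))) -> T)):
    !(((!T && (T && R)) || (!P == (!R == Q))) -> T): α-rule — add ((!T && (T && R)) || (!P == (!R == Q))), !T.
    ((!T && (T && R)) || (!P == (!R == Q))): β-rule — branch into (!T && (T && R))  //  (!P == (!R == Q)).
      branch 2.1 (add (!T && (T && R))):
        (!T && (T && R)): α-rule — add !T, (T && R).
        (T && R): α-rule — add T, R.
        × closes — contains both T and !T.
      branch 2.2 (add (!P == (!R == Q))):
        (!P == (!R == Q)): β-rule — branch into !P, (!R == Q)  //  !!P, !(!R == Q).
          branch 2.2.1 (add !P, (!R == Q)):
            (!R == Q): β-rule — branch into !R, Q  //  !!R, !Q.
              branch 2.2.1.1 (add !R, Q):
                ○ open, literals {P=false, Q=true, R=false, T=false}.
              branch 2.2.1.2 (add !!R, !Q):
                × closes — contains both R and !R.
          branch 2.2.2 (add !!P, !(!R == Q)):
            !(!R == Q): β-rule — branch into !R, !Q  //  !!R, Q.
              branch 2.2.2.1 (add !R, !Q):
                ○ open, literals {P=true, Q=false, R=false, T=false}.
              branch 2.2.2.2 (add !!R, Q):
                × closes — contains both R and !R.
3 branches closed, 3 open.
Each open branch fixes some atoms; the unmentioned ones are free. Counting distinct full assignments: branch {Q=true, R=false} (T, P, S) contributes 8 new; branch {P=false, Q=true, R=false, T=false} (S) contributes 0 new; branch {P=true, Q=false, R=false, T=false} (S) contributes 2 new. Total: 10.

10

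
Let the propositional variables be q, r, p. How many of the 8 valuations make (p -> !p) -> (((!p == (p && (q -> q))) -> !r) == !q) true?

6

Initial set: {((p -> !p) -> (((!p == (p && (q -> q))) -> !r) == !q))}.
((p -> !p) -> (((!p == (p && (q -> q))) -> !r) == !q)): β-rule — branch into !(p -> !p)  //  (((!p == (p && (q -> q))) -> !r) == !q).
  branch 1 (add !(p -> !p)):
    !(p -> !p): α-rule — add p, !!p.
    ○ open, literals {p=true}.
  branch 2 (add (((!p == (p && (q -> q))) -> !r) == !q)):
    (((!p == (p && (q -> q))) -> !r) == !q): β-rule — branch into ((!p == (p && (q -> q))) -> !r), !q  //  !((!p == (p && (q -> q))) -> !r), !!q.
      branch 2.1 (add ((!p == (p && (q -> q))) -> !r), !q):
        ((!p == (p && (q -> q))) -> !r): β-rule — branch into !(!p == (p && (q -> q)))  //  !r.
          branch 2.1.1 (add !(!p == (p && (q -> q)))):
            !(!p == (p && (q -> q))): β-rule — branch into !p, !(p && (q -> q))  //  !!p, (p && (q -> q)).
              branch 2.1.1.1 (add !p, !(p && (q -> q))):
                !(p && (q -> q)): β-rule — branch into !p  //  !(q -> q).
                  branch 2.1.1.1.1 (add !p):
                    ○ open, literals {p=false, q=false}.
                  branch 2.1.1.1.2 (add !(q -> q)):
                    !(q -> q): α-rule — add q, !q.
                    × closes — contains both q and !q.
              branch 2.1.1.2 (add !!p, (p && (q -> q))):
                (p && (q -> q)): α-rule — add p, (q -> q).
                (q -> q): β-rule — branch into !q  //  q.
                  branch 2.1.1.2.1 (add !q):
                    ○ open, literals {p=true, q=false}.
                  branch 2.1.1.2.2 (add q):
                    × closes — contains both q and !q.
          branch 2.1.2 (add !r):
            ○ open, literals {q=false, r=false}.
      branch 2.2 (add !((!p == (p && (q -> q))) -> !r), !!q):
        !((!p == (p && (q -> q))) -> !r): α-rule — add (!p == (p && (q -> q))), !!r.
        (!p == (p && (q -> q))): β-rule — branch into !p, (p && (q -> q))  //  !!p, !(p && (q -> q)).
          branch 2.2.1 (add !p, (p && (q -> q))):
            (p && (q -> q)): α-rule — add p, (q -> q).
            × closes — contains both p and !p.
          branch 2.2.2 (add !!p, !(p && (q -> q))):
            !(p && (q -> q)): β-rule — branch into !p  //  !(q -> q).
              branch 2.2.2.1 (add !p):
                × closes — contains both p and !p.
              branch 2.2.2.2 (add !(q -> q)):
                !(q -> q): α-rule — add q, !q.
                × closes — contains both q and !q.
5 branches closed, 4 open.
Each open branch fixes some atoms; the unmentioned ones are free. Counting distinct full assignments: branch {p=true} (q, r) contributes 4 new; branch {p=false, q=false} (r) contributes 2 new; branch {p=true, q=false} (r) contributes 0 new; branch {q=false, r=false} (p) contributes 0 new. Total: 6.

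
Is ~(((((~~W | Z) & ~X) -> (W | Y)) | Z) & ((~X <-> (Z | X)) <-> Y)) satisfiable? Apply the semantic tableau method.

Satisfiable

Initial set: {~(((((~~W | Z) & ~X) -> (W | Y)) | Z) & ((~X <-> (Z | X)) <-> Y))}.
~(((((~~W | Z) & ~X) -> (W | Y)) | Z) & ((~X <-> (Z | X)) <-> Y)): β-rule — branch into ~((((~~W | Z) & ~X) -> (W | Y)) | Z)  //  ~((~X <-> (Z | X)) <-> Y).
  branch 1 (add ~((((~~W | Z) & ~X) -> (W | Y)) | Z)):
    ~((((~~W | Z) & ~X) -> (W | Y)) | Z): α-rule — add ~(((~~W | Z) & ~X) -> (W | Y)), ~Z.
    ~(((~~W | Z) & ~X) -> (W | Y)): α-rule — add ((~~W | Z) & ~X), ~(W | Y).
    ((~~W | Z) & ~X): α-rule — add (~~W | Z), ~X.
    ~(W | Y): α-rule — add ~W, ~Y.
    (~~W | Z): β-rule — branch into ~~W  //  Z.
      branch 1.1 (add ~~W):
        ~~W: drop double negation, giving W.
        × closes — contains both W and ~W.
      branch 1.2 (add Z):
        × closes — contains both Z and ~Z.
  branch 2 (add ~((~X <-> (Z | X)) <-> Y)):
    ~((~X <-> (Z | X)) <-> Y): β-rule — branch into (~X <-> (Z | X)), ~Y  //  ~(~X <-> (Z | X)), Y.
      branch 2.1 (add (~X <-> (Z | X)), ~Y):
        (~X <-> (Z | X)): β-rule — branch into ~X, (Z | X)  //  ~~X, ~(Z | X).
          branch 2.1.1 (add ~X, (Z | X)):
            (Z | X): β-rule — branch into Z  //  X.
              branch 2.1.1.1 (add Z):
                ○ open, literals {X=0, Y=0, Z=1}.
              branch 2.1.1.2 (add X):
                × closes — contains both X and ~X.
          branch 2.1.2 (add ~~X, ~(Z | X)):
            ~(Z | X): α-rule — add ~Z, ~X.
            × closes — contains both X and ~X.
      branch 2.2 (add ~(~X <-> (Z | X)), Y):
        ~(~X <-> (Z | X)): β-rule — branch into ~X, ~(Z | X)  //  ~~X, (Z | X).
          branch 2.2.1 (add ~X, ~(Z | X)):
            ~(Z | X): α-rule — add ~Z, ~X.
            ○ open, literals {X=0, Y=1, Z=0}.
          branch 2.2.2 (add ~~X, (Z | X)):
            (Z | X): β-rule — branch into Z  //  X.
              branch 2.2.2.1 (add Z):
                ○ open, literals {X=1, Y=1, Z=1}.
              branch 2.2.2.2 (add X):
                ○ open, literals {X=1, Y=1}.
4 branches closed, 4 open.
An open branch gives a satisfying assignment: X=0, Y=0, Z=1.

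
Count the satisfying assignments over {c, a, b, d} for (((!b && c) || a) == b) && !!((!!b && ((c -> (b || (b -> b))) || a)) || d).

Initial set: {T ((((!b && c) || a) == b) && !!((!!b && ((c -> (b || (b -> b))) || a)) || d))}.
T ((((!b && c) || a) == b) && !!((!!b && ((c -> (b || (b -> b))) || a)) || d)): α-rule — add T (((!b && c) || a) == b), T !!((!!b && ((c -> (b || (b -> b))) || a)) || d).
T !!((!!b && ((c -> (b || (b -> b))) || a)) || d): drop double negation, giving T ((!!b && ((c -> (b || (b -> b))) || a)) || d).
T (((!b && c) || a) == b): β-rule — branch into T ((!b && c) || a), T b  //  F ((!b && c) || a), F b.
  branch 1 (add T ((!b && c) || a), T b):
    T ((!!b && ((c -> (b || (b -> b))) || a)) || d): β-rule — branch into T (!!b && ((c -> (b || (b -> b))) || a))  //  T d.
      branch 1.1 (add T (!!b && ((c -> (b || (b -> b))) || a))):
        T (!!b && ((c -> (b || (b -> b))) || a)): α-rule — add T !!b, T ((c -> (b || (b -> b))) || a).
        T !!b: drop double negation, giving T b.
        T ((!b && c) || a): β-rule — branch into T (!b && c)  //  T a.
          branch 1.1.1 (add T (!b && c)):
            T (!b && c): α-rule — add T !b, T c.
            × closes — contains both b and !b.
          branch 1.1.2 (add T a):
            T ((c -> (b || (b -> b))) || a): β-rule — branch into T (c -> (b || (b -> b)))  //  T a.
              branch 1.1.2.1 (add T (c -> (b || (b -> b)))):
                T (c -> (b || (b -> b))): β-rule — branch into F c  //  T (b || (b -> b)).
                  branch 1.1.2.1.1 (add F c):
                    ○ open, literals {a=1, b=1, c=0}.
                  branch 1.1.2.1.2 (add T (b || (b -> b))):
                    T (b || (b -> b)): β-rule — branch into T b  //  T (b -> b).
                      branch 1.1.2.1.2.1 (add T b):
                        ○ open, literals {a=1, b=1}.
                      branch 1.1.2.1.2.2 (add T (b -> b)):
                        T (b -> b): β-rule — branch into F b  //  T b.
                          branch 1.1.2.1.2.2.1 (add F b):
                            × closes — contains both b and !b.
                          branch 1.1.2.1.2.2.2 (add T b):
                            ○ open, literals {a=1, b=1}.
              branch 1.1.2.2 (add T a):
                ○ open, literals {a=1, b=1}.
      branch 1.2 (add T d):
        T ((!b && c) || a): β-rule — branch into T (!b && c)  //  T a.
          branch 1.2.1 (add T (!b && c)):
            T (!b && c): α-rule — add T !b, T c.
            × closes — contains both b and !b.
          branch 1.2.2 (add T a):
            ○ open, literals {a=1, b=1, d=1}.
  branch 2 (add F ((!b && c) || a), F b):
    F ((!b && c) || a): α-rule — add F (!b && c), F a.
    T ((!!b && ((c -> (b || (b -> b))) || a)) || d): β-rule — branch into T (!!b && ((c -> (b || (b -> b))) || a))  //  T d.
      branch 2.1 (add T (!!b && ((c -> (b || (b -> b))) || a))):
        T (!!b && ((c -> (b || (b -> b))) || a)): α-rule — add T !!b, T ((c -> (b || (b -> b))) || a).
        T !!b: drop double negation, giving T b.
        × closes — contains both b and !b.
      branch 2.2 (add T d):
        F (!b && c): β-rule — branch into F !b  //  F c.
          branch 2.2.1 (add F !b):
            × closes — contains both b and !b.
          branch 2.2.2 (add F c):
            ○ open, literals {a=0, b=0, c=0, d=1}.
5 branches closed, 6 open.
Each open branch fixes some atoms; the unmentioned ones are free. Counting distinct full assignments: branch {a=1, b=1, c=0} (d) contributes 2 new; branch {a=1, b=1} (c, d) contributes 2 new; branch {a=1, b=1} (c, d) contributes 0 new; branch {a=1, b=1} (c, d) contributes 0 new; branch {a=1, b=1, d=1} (c) contributes 0 new; branch {a=0, b=0, c=0, d=1} (none free) contributes 1 new. Total: 5.

5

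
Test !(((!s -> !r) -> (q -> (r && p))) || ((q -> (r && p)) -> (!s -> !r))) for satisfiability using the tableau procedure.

Unsatisfiable

Initial set: {T !(((!s -> !r) -> (q -> (r && p))) || ((q -> (r && p)) -> (!s -> !r)))}.
T !(((!s -> !r) -> (q -> (r && p))) || ((q -> (r && p)) -> (!s -> !r))): α-rule — add F ((!s -> !r) -> (q -> (r && p))), F ((q -> (r && p)) -> (!s -> !r)).
F ((!s -> !r) -> (q -> (r && p))): α-rule — add T (!s -> !r), F (q -> (r && p)).
F ((q -> (r && p)) -> (!s -> !r)): α-rule — add T (q -> (r && p)), F (!s -> !r).
F (q -> (r && p)): α-rule — add T q, F (r && p).
F (!s -> !r): α-rule — add T !s, F !r.
T (!s -> !r): β-rule — branch into F !s  //  T !r.
  branch 1 (add F !s):
    × closes — contains both s and !s.
  branch 2 (add T !r):
    × closes — contains both r and !r.
All 2 branches close.
Every branch closed; the formula is unsatisfiable.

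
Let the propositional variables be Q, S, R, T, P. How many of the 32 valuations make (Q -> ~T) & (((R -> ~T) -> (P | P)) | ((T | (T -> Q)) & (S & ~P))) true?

19

Initial set: {((Q -> ~T) & (((R -> ~T) -> (P | P)) | ((T | (T -> Q)) & (S & ~P))))}.
((Q -> ~T) & (((R -> ~T) -> (P | P)) | ((T | (T -> Q)) & (S & ~P)))): α-rule — add (Q -> ~T), (((R -> ~T) -> (P | P)) | ((T | (T -> Q)) & (S & ~P))).
(Q -> ~T): β-rule — branch into ~Q  //  ~T.
  branch 1 (add ~Q):
    (((R -> ~T) -> (P | P)) | ((T | (T -> Q)) & (S & ~P))): β-rule — branch into ((R -> ~T) -> (P | P))  //  ((T | (T -> Q)) & (S & ~P)).
      branch 1.1 (add ((R -> ~T) -> (P | P))):
        ((R -> ~T) -> (P | P)): β-rule — branch into ~(R -> ~T)  //  (P | P).
          branch 1.1.1 (add ~(R -> ~T)):
            ~(R -> ~T): α-rule — add R, ~~T.
            ○ open, literals {Q=0, R=1, T=1}.
          branch 1.1.2 (add (P | P)):
            (P | P): β-rule — branch into P  //  P.
              branch 1.1.2.1 (add P):
                ○ open, literals {P=1, Q=0}.
              branch 1.1.2.2 (add P):
                ○ open, literals {P=1, Q=0}.
      branch 1.2 (add ((T | (T -> Q)) & (S & ~P))):
        ((T | (T -> Q)) & (S & ~P)): α-rule — add (T | (T -> Q)), (S & ~P).
        (S & ~P): α-rule — add S, ~P.
        (T | (T -> Q)): β-rule — branch into T  //  (T -> Q).
          branch 1.2.1 (add T):
            ○ open, literals {P=0, Q=0, S=1, T=1}.
          branch 1.2.2 (add (T -> Q)):
            (T -> Q): β-rule — branch into ~T  //  Q.
              branch 1.2.2.1 (add ~T):
                ○ open, literals {P=0, Q=0, S=1, T=0}.
              branch 1.2.2.2 (add Q):
                × closes — contains both Q and ~Q.
  branch 2 (add ~T):
    (((R -> ~T) -> (P | P)) | ((T | (T -> Q)) & (S & ~P))): β-rule — branch into ((R -> ~T) -> (P | P))  //  ((T | (T -> Q)) & (S & ~P)).
      branch 2.1 (add ((R -> ~T) -> (P | P))):
        ((R -> ~T) -> (P | P)): β-rule — branch into ~(R -> ~T)  //  (P | P).
          branch 2.1.1 (add ~(R -> ~T)):
            ~(R -> ~T): α-rule — add R, ~~T.
            × closes — contains both T and ~T.
          branch 2.1.2 (add (P | P)):
            (P | P): β-rule — branch into P  //  P.
              branch 2.1.2.1 (add P):
                ○ open, literals {P=1, T=0}.
              branch 2.1.2.2 (add P):
                ○ open, literals {P=1, T=0}.
      branch 2.2 (add ((T | (T -> Q)) & (S & ~P))):
        ((T | (T -> Q)) & (S & ~P)): α-rule — add (T | (T -> Q)), (S & ~P).
        (S & ~P): α-rule — add S, ~P.
        (T | (T -> Q)): β-rule — branch into T  //  (T -> Q).
          branch 2.2.1 (add T):
            × closes — contains both T and ~T.
          branch 2.2.2 (add (T -> Q)):
            (T -> Q): β-rule — branch into ~T  //  Q.
              branch 2.2.2.1 (add ~T):
                ○ open, literals {P=0, S=1, T=0}.
              branch 2.2.2.2 (add Q):
                ○ open, literals {P=0, Q=1, S=1, T=0}.
3 branches closed, 9 open.
Each open branch fixes some atoms; the unmentioned ones are free. Counting distinct full assignments: branch {Q=0, R=1, T=1} (S, P) contributes 4 new; branch {P=1, Q=0} (S, R, T) contributes 6 new; branch {P=1, Q=0} (S, R, T) contributes 0 new; branch {P=0, Q=0, S=1, T=1} (R) contributes 1 new; branch {P=0, Q=0, S=1, T=0} (R) contributes 2 new; branch {P=1, T=0} (Q, S, R) contributes 4 new; branch {P=1, T=0} (Q, S, R) contributes 0 new; branch {P=0, S=1, T=0} (Q, R) contributes 2 new; branch {P=0, Q=1, S=1, T=0} (R) contributes 0 new. Total: 19.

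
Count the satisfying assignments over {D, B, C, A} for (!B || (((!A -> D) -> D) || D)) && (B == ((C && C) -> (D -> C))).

6

Initial set: {T ((!B || (((!A -> D) -> D) || D)) && (B == ((C && C) -> (D -> C))))}.
T ((!B || (((!A -> D) -> D) || D)) && (B == ((C && C) -> (D -> C)))): α-rule — add T (!B || (((!A -> D) -> D) || D)), T (B == ((C && C) -> (D -> C))).
T (!B || (((!A -> D) -> D) || D)): β-rule — branch into T !B  //  T (((!A -> D) -> D) || D).
  branch 1 (add T !B):
    T (B == ((C && C) -> (D -> C))): β-rule — branch into T B, T ((C && C) -> (D -> C))  //  F B, F ((C && C) -> (D -> C)).
      branch 1.1 (add T B, T ((C && C) -> (D -> C))):
        × closes — contains both B and !B.
      branch 1.2 (add F B, F ((C && C) -> (D -> C))):
        F ((C && C) -> (D -> C)): α-rule — add T (C && C), F (D -> C).
        T (C && C): α-rule — add T C, T C.
        F (D -> C): α-rule — add T D, F C.
        × closes — contains both C and !C.
  branch 2 (add T (((!A -> D) -> D) || D)):
    T (B == ((C && C) -> (D -> C))): β-rule — branch into T B, T ((C && C) -> (D -> C))  //  F B, F ((C && C) -> (D -> C)).
      branch 2.1 (add T B, T ((C && C) -> (D -> C))):
        T (((!A -> D) -> D) || D): β-rule — branch into T ((!A -> D) -> D)  //  T D.
          branch 2.1.1 (add T ((!A -> D) -> D)):
            T ((C && C) -> (D -> C)): β-rule — branch into F (C && C)  //  T (D -> C).
              branch 2.1.1.1 (add F (C && C)):
                T ((!A -> D) -> D): β-rule — branch into F (!A -> D)  //  T D.
                  branch 2.1.1.1.1 (add F (!A -> D)):
                    F (!A -> D): α-rule — add T !A, F D.
                    F (C && C): β-rule — branch into F C  //  F C.
                      branch 2.1.1.1.1.1 (add F C):
                        ○ open, literals {A=false, B=true, C=false, D=false}.
                      branch 2.1.1.1.1.2 (add F C):
                        ○ open, literals {A=false, B=true, C=false, D=false}.
                  branch 2.1.1.1.2 (add T D):
                    F (C && C): β-rule — branch into F C  //  F C.
                      branch 2.1.1.1.2.1 (add F C):
                        ○ open, literals {B=true, C=false, D=true}.
                      branch 2.1.1.1.2.2 (add F C):
                        ○ open, literals {B=true, C=false, D=true}.
              branch 2.1.1.2 (add T (D -> C)):
                T ((!A -> D) -> D): β-rule — branch into F (!A -> D)  //  T D.
                  branch 2.1.1.2.1 (add F (!A -> D)):
                    F (!A -> D): α-rule — add T !A, F D.
                    T (D -> C): β-rule — branch into F D  //  T C.
                      branch 2.1.1.2.1.1 (add F D):
                        ○ open, literals {A=false, B=true, D=false}.
                      branch 2.1.1.2.1.2 (add T C):
                        ○ open, literals {A=false, B=true, C=true, D=false}.
                  branch 2.1.1.2.2 (add T D):
                    T (D -> C): β-rule — branch into F D  //  T C.
                      branch 2.1.1.2.2.1 (add F D):
                        × closes — contains both D and !D.
                      branch 2.1.1.2.2.2 (add T C):
                        ○ open, literals {B=true, C=true, D=true}.
          branch 2.1.2 (add T D):
            T ((C && C) -> (D -> C)): β-rule — branch into F (C && C)  //  T (D -> C).
              branch 2.1.2.1 (add F (C && C)):
                F (C && C): β-rule — branch into F C  //  F C.
                  branch 2.1.2.1.1 (add F C):
                    ○ open, literals {B=true, C=false, D=true}.
                  branch 2.1.2.1.2 (add F C):
                    ○ open, literals {B=true, C=false, D=true}.
              branch 2.1.2.2 (add T (D -> C)):
                T (D -> C): β-rule — branch into F D  //  T C.
                  branch 2.1.2.2.1 (add F D):
                    × closes — contains both D and !D.
                  branch 2.1.2.2.2 (add T C):
                    ○ open, literals {B=true, C=true, D=true}.
      branch 2.2 (add F B, F ((C && C) -> (D -> C))):
        F ((C && C) -> (D -> C)): α-rule — add T (C && C), F (D -> C).
        T (C && C): α-rule — add T C, T C.
        F (D -> C): α-rule — add T D, F C.
        × closes — contains both C and !C.
5 branches closed, 10 open.
Each open branch fixes some atoms; the unmentioned ones are free. Counting distinct full assignments: branch {A=false, B=true, C=false, D=false} (none free) contributes 1 new; branch {A=false, B=true, C=false, D=false} (none free) contributes 0 new; branch {B=true, C=false, D=true} (A) contributes 2 new; branch {B=true, C=false, D=true} (A) contributes 0 new; branch {A=false, B=true, D=false} (C) contributes 1 new; branch {A=false, B=true, C=true, D=false} (none free) contributes 0 new; branch {B=true, C=true, D=true} (A) contributes 2 new; branch {B=true, C=false, D=true} (A) contributes 0 new; branch {B=true, C=false, D=true} (A) contributes 0 new; branch {B=true, C=true, D=true} (A) contributes 0 new. Total: 6.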